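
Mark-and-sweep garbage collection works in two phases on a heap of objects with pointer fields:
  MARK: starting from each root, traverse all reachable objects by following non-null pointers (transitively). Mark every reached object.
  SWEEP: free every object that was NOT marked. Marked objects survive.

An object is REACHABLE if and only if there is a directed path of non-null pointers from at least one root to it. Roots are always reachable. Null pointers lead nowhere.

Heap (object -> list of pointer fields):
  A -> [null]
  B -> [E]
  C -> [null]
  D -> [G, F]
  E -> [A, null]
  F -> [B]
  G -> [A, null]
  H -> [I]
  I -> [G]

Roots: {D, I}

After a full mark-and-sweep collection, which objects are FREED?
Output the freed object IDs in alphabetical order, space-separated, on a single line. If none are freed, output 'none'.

Roots: D I
Mark D: refs=G F, marked=D
Mark I: refs=G, marked=D I
Mark G: refs=A null, marked=D G I
Mark F: refs=B, marked=D F G I
Mark A: refs=null, marked=A D F G I
Mark B: refs=E, marked=A B D F G I
Mark E: refs=A null, marked=A B D E F G I
Unmarked (collected): C H

Answer: C H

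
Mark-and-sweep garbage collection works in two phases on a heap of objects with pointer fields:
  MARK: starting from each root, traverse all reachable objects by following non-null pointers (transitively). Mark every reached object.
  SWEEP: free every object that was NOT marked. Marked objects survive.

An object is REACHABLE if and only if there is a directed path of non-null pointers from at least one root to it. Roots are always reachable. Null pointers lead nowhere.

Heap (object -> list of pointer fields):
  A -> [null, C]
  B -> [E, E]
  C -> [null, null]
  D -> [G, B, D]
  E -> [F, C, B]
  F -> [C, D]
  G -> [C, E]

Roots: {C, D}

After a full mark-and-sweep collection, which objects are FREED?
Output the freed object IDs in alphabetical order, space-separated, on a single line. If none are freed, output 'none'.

Answer: A

Derivation:
Roots: C D
Mark C: refs=null null, marked=C
Mark D: refs=G B D, marked=C D
Mark G: refs=C E, marked=C D G
Mark B: refs=E E, marked=B C D G
Mark E: refs=F C B, marked=B C D E G
Mark F: refs=C D, marked=B C D E F G
Unmarked (collected): A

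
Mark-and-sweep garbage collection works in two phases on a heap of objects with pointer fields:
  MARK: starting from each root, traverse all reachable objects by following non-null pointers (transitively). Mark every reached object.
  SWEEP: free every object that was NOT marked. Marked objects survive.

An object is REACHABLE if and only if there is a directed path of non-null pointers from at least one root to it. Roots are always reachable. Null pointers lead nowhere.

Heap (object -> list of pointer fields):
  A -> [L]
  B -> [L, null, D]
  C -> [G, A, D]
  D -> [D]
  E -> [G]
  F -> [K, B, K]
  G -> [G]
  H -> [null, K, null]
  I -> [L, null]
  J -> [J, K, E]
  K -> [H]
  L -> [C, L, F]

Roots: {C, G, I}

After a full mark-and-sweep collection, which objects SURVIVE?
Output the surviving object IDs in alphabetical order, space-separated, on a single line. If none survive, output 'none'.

Answer: A B C D F G H I K L

Derivation:
Roots: C G I
Mark C: refs=G A D, marked=C
Mark G: refs=G, marked=C G
Mark I: refs=L null, marked=C G I
Mark A: refs=L, marked=A C G I
Mark D: refs=D, marked=A C D G I
Mark L: refs=C L F, marked=A C D G I L
Mark F: refs=K B K, marked=A C D F G I L
Mark K: refs=H, marked=A C D F G I K L
Mark B: refs=L null D, marked=A B C D F G I K L
Mark H: refs=null K null, marked=A B C D F G H I K L
Unmarked (collected): E J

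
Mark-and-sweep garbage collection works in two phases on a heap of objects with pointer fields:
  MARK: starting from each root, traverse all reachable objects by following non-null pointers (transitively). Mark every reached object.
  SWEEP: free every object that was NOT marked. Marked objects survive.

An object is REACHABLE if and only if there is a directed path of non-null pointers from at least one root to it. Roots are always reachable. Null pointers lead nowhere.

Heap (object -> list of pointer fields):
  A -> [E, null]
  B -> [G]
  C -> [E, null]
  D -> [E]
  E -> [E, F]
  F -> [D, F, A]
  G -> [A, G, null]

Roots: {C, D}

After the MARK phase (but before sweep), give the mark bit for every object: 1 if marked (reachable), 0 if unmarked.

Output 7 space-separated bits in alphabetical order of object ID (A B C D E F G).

Answer: 1 0 1 1 1 1 0

Derivation:
Roots: C D
Mark C: refs=E null, marked=C
Mark D: refs=E, marked=C D
Mark E: refs=E F, marked=C D E
Mark F: refs=D F A, marked=C D E F
Mark A: refs=E null, marked=A C D E F
Unmarked (collected): B G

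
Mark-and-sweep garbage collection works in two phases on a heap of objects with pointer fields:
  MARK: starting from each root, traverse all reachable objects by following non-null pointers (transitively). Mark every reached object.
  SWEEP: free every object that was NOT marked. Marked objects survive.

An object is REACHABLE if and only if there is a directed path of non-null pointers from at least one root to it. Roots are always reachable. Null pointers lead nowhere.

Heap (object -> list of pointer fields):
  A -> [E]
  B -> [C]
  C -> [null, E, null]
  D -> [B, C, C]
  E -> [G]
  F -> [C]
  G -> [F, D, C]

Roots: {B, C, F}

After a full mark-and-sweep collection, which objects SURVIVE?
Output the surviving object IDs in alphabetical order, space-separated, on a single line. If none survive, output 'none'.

Answer: B C D E F G

Derivation:
Roots: B C F
Mark B: refs=C, marked=B
Mark C: refs=null E null, marked=B C
Mark F: refs=C, marked=B C F
Mark E: refs=G, marked=B C E F
Mark G: refs=F D C, marked=B C E F G
Mark D: refs=B C C, marked=B C D E F G
Unmarked (collected): A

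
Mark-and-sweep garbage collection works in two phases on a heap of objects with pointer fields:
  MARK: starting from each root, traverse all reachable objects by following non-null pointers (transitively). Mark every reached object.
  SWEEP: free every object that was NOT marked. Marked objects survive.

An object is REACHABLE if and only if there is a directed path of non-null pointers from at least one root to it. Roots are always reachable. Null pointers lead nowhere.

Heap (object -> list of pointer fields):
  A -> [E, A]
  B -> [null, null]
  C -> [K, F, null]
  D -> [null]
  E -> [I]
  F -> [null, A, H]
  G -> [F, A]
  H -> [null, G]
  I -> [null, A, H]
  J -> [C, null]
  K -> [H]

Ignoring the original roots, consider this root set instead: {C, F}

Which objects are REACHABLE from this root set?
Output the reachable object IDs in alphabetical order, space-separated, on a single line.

Roots: C F
Mark C: refs=K F null, marked=C
Mark F: refs=null A H, marked=C F
Mark K: refs=H, marked=C F K
Mark A: refs=E A, marked=A C F K
Mark H: refs=null G, marked=A C F H K
Mark E: refs=I, marked=A C E F H K
Mark G: refs=F A, marked=A C E F G H K
Mark I: refs=null A H, marked=A C E F G H I K
Unmarked (collected): B D J

Answer: A C E F G H I K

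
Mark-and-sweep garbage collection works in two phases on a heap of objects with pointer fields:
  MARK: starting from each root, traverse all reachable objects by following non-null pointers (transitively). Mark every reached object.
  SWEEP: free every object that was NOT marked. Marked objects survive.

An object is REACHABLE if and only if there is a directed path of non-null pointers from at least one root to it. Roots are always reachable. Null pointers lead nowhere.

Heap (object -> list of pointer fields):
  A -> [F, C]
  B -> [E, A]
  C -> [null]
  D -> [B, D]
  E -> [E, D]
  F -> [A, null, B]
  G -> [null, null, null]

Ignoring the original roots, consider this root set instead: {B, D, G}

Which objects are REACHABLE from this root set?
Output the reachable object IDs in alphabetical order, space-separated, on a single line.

Roots: B D G
Mark B: refs=E A, marked=B
Mark D: refs=B D, marked=B D
Mark G: refs=null null null, marked=B D G
Mark E: refs=E D, marked=B D E G
Mark A: refs=F C, marked=A B D E G
Mark F: refs=A null B, marked=A B D E F G
Mark C: refs=null, marked=A B C D E F G
Unmarked (collected): (none)

Answer: A B C D E F G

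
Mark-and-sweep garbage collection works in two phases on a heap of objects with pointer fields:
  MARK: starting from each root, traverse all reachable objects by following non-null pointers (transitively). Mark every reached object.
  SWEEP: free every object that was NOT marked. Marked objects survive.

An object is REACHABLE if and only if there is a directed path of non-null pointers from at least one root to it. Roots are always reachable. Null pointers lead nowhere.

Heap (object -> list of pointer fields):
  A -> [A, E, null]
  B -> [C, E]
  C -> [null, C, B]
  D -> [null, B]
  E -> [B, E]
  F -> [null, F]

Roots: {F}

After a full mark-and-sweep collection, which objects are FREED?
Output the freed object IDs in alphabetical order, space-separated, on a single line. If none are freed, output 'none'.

Roots: F
Mark F: refs=null F, marked=F
Unmarked (collected): A B C D E

Answer: A B C D E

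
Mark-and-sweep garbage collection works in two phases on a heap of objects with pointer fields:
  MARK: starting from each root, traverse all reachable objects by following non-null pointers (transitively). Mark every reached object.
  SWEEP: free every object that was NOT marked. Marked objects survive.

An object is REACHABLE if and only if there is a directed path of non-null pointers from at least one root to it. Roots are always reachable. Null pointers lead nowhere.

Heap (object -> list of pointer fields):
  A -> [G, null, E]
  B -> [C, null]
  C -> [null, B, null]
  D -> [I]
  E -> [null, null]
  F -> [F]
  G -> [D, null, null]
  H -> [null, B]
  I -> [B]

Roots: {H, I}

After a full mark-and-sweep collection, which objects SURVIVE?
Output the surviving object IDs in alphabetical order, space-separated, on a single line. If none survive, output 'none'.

Answer: B C H I

Derivation:
Roots: H I
Mark H: refs=null B, marked=H
Mark I: refs=B, marked=H I
Mark B: refs=C null, marked=B H I
Mark C: refs=null B null, marked=B C H I
Unmarked (collected): A D E F G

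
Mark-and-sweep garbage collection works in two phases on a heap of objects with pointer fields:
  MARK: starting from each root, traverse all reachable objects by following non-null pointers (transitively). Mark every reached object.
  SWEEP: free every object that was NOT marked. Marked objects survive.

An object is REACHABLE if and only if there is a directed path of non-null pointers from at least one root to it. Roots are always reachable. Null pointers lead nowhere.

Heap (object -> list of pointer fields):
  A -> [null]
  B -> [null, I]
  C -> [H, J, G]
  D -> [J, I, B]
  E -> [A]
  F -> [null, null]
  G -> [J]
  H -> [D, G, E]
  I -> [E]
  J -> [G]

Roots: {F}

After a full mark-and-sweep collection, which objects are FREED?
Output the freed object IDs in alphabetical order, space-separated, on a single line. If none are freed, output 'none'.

Answer: A B C D E G H I J

Derivation:
Roots: F
Mark F: refs=null null, marked=F
Unmarked (collected): A B C D E G H I J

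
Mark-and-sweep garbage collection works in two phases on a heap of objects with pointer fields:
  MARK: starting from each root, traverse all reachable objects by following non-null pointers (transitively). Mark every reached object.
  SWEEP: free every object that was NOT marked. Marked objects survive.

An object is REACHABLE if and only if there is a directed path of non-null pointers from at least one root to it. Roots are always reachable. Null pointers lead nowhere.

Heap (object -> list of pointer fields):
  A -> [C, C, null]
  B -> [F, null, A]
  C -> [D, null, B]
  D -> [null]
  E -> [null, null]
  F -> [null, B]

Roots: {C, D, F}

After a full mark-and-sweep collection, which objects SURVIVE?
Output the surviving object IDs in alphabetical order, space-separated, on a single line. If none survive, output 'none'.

Answer: A B C D F

Derivation:
Roots: C D F
Mark C: refs=D null B, marked=C
Mark D: refs=null, marked=C D
Mark F: refs=null B, marked=C D F
Mark B: refs=F null A, marked=B C D F
Mark A: refs=C C null, marked=A B C D F
Unmarked (collected): E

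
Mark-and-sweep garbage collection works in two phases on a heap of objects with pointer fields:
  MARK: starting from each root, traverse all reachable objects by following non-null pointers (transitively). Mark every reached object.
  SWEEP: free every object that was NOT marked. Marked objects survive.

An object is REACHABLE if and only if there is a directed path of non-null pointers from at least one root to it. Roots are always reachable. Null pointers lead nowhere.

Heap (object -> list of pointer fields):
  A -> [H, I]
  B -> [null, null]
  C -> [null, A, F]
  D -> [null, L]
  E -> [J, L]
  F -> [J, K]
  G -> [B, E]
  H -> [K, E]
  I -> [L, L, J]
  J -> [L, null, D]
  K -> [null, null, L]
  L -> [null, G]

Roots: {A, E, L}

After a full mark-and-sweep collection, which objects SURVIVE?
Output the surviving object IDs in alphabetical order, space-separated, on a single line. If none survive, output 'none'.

Roots: A E L
Mark A: refs=H I, marked=A
Mark E: refs=J L, marked=A E
Mark L: refs=null G, marked=A E L
Mark H: refs=K E, marked=A E H L
Mark I: refs=L L J, marked=A E H I L
Mark J: refs=L null D, marked=A E H I J L
Mark G: refs=B E, marked=A E G H I J L
Mark K: refs=null null L, marked=A E G H I J K L
Mark D: refs=null L, marked=A D E G H I J K L
Mark B: refs=null null, marked=A B D E G H I J K L
Unmarked (collected): C F

Answer: A B D E G H I J K L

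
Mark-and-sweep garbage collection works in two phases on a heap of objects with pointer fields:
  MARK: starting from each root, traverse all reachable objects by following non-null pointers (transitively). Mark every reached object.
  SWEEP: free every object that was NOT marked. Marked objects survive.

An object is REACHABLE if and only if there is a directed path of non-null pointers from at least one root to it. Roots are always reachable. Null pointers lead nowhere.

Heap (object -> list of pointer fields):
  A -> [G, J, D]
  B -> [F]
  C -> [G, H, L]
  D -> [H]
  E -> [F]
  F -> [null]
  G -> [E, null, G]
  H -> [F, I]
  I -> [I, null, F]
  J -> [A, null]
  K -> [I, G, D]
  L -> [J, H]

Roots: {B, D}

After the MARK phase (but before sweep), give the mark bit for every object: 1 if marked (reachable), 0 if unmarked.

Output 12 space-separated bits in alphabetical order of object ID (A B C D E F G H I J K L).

Roots: B D
Mark B: refs=F, marked=B
Mark D: refs=H, marked=B D
Mark F: refs=null, marked=B D F
Mark H: refs=F I, marked=B D F H
Mark I: refs=I null F, marked=B D F H I
Unmarked (collected): A C E G J K L

Answer: 0 1 0 1 0 1 0 1 1 0 0 0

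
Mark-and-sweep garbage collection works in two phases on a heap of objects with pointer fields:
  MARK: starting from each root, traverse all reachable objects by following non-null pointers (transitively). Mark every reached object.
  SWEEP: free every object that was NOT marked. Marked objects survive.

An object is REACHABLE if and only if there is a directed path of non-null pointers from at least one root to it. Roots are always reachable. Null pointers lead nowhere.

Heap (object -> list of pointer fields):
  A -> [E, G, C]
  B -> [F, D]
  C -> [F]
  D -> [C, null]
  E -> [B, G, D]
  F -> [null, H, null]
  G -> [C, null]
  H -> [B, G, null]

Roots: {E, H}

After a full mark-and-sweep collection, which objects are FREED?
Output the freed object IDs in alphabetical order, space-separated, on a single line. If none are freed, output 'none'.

Answer: A

Derivation:
Roots: E H
Mark E: refs=B G D, marked=E
Mark H: refs=B G null, marked=E H
Mark B: refs=F D, marked=B E H
Mark G: refs=C null, marked=B E G H
Mark D: refs=C null, marked=B D E G H
Mark F: refs=null H null, marked=B D E F G H
Mark C: refs=F, marked=B C D E F G H
Unmarked (collected): A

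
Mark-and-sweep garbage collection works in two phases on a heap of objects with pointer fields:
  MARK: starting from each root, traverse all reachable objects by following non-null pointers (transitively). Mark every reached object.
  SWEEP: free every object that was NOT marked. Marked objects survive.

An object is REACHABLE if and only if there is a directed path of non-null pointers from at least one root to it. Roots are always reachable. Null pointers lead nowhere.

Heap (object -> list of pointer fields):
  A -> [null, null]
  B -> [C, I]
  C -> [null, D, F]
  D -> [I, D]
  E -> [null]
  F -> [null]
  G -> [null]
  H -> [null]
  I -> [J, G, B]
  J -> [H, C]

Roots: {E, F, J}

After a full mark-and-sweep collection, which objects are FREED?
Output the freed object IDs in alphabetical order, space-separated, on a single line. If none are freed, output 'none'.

Answer: A

Derivation:
Roots: E F J
Mark E: refs=null, marked=E
Mark F: refs=null, marked=E F
Mark J: refs=H C, marked=E F J
Mark H: refs=null, marked=E F H J
Mark C: refs=null D F, marked=C E F H J
Mark D: refs=I D, marked=C D E F H J
Mark I: refs=J G B, marked=C D E F H I J
Mark G: refs=null, marked=C D E F G H I J
Mark B: refs=C I, marked=B C D E F G H I J
Unmarked (collected): A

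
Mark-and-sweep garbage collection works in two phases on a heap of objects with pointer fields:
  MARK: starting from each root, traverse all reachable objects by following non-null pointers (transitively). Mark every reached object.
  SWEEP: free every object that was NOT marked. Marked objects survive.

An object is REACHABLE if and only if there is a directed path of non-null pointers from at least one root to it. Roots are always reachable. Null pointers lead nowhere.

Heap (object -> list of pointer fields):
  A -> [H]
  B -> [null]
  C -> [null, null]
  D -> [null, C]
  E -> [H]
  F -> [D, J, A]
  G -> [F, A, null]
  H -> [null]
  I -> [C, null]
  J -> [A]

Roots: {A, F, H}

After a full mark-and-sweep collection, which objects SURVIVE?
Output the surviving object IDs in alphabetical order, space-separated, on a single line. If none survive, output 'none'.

Answer: A C D F H J

Derivation:
Roots: A F H
Mark A: refs=H, marked=A
Mark F: refs=D J A, marked=A F
Mark H: refs=null, marked=A F H
Mark D: refs=null C, marked=A D F H
Mark J: refs=A, marked=A D F H J
Mark C: refs=null null, marked=A C D F H J
Unmarked (collected): B E G I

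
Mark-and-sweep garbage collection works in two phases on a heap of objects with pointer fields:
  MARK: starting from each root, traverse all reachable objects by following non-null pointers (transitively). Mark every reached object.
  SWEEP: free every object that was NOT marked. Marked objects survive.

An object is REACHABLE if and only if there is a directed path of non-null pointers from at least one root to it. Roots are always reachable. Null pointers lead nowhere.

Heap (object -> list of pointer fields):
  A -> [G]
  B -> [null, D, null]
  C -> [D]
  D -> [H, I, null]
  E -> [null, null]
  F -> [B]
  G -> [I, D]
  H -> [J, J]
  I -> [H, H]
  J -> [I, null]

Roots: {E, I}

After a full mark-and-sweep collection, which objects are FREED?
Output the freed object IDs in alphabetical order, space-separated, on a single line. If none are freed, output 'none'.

Roots: E I
Mark E: refs=null null, marked=E
Mark I: refs=H H, marked=E I
Mark H: refs=J J, marked=E H I
Mark J: refs=I null, marked=E H I J
Unmarked (collected): A B C D F G

Answer: A B C D F G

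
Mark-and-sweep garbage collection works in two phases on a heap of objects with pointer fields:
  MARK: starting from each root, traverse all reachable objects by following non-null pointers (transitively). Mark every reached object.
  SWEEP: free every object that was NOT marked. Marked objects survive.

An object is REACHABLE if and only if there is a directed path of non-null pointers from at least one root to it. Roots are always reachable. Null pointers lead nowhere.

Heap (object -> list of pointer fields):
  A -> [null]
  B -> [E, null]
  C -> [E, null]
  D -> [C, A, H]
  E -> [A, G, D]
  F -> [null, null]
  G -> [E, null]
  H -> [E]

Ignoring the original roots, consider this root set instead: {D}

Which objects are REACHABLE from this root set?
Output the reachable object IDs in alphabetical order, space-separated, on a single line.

Answer: A C D E G H

Derivation:
Roots: D
Mark D: refs=C A H, marked=D
Mark C: refs=E null, marked=C D
Mark A: refs=null, marked=A C D
Mark H: refs=E, marked=A C D H
Mark E: refs=A G D, marked=A C D E H
Mark G: refs=E null, marked=A C D E G H
Unmarked (collected): B F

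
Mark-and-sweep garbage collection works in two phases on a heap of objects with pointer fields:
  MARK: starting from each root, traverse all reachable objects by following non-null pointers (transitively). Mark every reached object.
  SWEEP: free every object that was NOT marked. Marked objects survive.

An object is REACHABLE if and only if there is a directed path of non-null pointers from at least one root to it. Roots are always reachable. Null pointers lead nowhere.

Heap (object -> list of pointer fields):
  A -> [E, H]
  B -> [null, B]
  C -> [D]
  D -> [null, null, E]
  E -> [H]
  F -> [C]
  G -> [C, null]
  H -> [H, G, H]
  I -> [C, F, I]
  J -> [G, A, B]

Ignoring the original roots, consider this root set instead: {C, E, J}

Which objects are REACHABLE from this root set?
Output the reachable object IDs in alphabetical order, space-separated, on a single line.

Roots: C E J
Mark C: refs=D, marked=C
Mark E: refs=H, marked=C E
Mark J: refs=G A B, marked=C E J
Mark D: refs=null null E, marked=C D E J
Mark H: refs=H G H, marked=C D E H J
Mark G: refs=C null, marked=C D E G H J
Mark A: refs=E H, marked=A C D E G H J
Mark B: refs=null B, marked=A B C D E G H J
Unmarked (collected): F I

Answer: A B C D E G H J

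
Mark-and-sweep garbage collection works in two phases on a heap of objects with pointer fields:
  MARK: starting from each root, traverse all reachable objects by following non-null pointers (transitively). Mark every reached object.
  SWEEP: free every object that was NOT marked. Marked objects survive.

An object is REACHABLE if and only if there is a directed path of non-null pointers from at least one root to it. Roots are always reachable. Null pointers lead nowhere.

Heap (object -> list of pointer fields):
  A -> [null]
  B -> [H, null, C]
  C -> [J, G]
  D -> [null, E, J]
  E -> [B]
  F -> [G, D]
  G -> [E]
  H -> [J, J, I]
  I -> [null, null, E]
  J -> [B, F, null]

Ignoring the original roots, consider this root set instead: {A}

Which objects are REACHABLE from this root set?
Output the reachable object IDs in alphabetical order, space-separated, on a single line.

Roots: A
Mark A: refs=null, marked=A
Unmarked (collected): B C D E F G H I J

Answer: A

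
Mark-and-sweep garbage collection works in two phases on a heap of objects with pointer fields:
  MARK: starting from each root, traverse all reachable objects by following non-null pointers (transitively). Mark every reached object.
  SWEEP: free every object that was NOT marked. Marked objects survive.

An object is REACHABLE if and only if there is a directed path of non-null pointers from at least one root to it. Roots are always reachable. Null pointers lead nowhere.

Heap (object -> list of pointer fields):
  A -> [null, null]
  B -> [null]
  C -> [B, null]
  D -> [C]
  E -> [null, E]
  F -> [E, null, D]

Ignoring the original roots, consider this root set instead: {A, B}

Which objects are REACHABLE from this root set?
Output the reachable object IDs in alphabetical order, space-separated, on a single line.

Roots: A B
Mark A: refs=null null, marked=A
Mark B: refs=null, marked=A B
Unmarked (collected): C D E F

Answer: A B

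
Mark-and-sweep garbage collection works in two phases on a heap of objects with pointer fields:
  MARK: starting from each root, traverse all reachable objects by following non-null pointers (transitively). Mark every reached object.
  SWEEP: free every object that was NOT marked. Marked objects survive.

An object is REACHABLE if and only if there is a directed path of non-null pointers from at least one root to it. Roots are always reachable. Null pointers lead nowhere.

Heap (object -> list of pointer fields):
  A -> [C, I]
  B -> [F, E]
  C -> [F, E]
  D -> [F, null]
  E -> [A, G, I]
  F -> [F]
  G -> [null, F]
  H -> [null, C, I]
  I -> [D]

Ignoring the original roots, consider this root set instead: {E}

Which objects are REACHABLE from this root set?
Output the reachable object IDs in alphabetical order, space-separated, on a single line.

Roots: E
Mark E: refs=A G I, marked=E
Mark A: refs=C I, marked=A E
Mark G: refs=null F, marked=A E G
Mark I: refs=D, marked=A E G I
Mark C: refs=F E, marked=A C E G I
Mark F: refs=F, marked=A C E F G I
Mark D: refs=F null, marked=A C D E F G I
Unmarked (collected): B H

Answer: A C D E F G I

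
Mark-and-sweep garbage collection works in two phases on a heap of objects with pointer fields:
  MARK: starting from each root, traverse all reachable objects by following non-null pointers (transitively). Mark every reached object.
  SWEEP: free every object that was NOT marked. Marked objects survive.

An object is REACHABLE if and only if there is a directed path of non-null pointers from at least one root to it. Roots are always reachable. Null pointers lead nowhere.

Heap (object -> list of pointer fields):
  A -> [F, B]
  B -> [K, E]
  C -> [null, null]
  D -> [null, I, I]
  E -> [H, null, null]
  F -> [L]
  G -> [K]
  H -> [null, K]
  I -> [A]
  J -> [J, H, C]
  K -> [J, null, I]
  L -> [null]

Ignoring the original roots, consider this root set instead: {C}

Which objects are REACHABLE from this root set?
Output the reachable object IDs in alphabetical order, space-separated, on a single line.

Answer: C

Derivation:
Roots: C
Mark C: refs=null null, marked=C
Unmarked (collected): A B D E F G H I J K L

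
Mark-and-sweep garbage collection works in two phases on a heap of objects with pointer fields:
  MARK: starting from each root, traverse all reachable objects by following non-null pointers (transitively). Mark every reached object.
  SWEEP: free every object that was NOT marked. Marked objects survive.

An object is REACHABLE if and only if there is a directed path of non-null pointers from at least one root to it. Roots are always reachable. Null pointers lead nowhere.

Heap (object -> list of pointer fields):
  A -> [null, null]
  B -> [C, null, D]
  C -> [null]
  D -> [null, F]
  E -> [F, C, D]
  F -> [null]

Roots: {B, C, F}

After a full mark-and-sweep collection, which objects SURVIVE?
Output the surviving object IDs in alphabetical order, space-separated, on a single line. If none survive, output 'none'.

Roots: B C F
Mark B: refs=C null D, marked=B
Mark C: refs=null, marked=B C
Mark F: refs=null, marked=B C F
Mark D: refs=null F, marked=B C D F
Unmarked (collected): A E

Answer: B C D F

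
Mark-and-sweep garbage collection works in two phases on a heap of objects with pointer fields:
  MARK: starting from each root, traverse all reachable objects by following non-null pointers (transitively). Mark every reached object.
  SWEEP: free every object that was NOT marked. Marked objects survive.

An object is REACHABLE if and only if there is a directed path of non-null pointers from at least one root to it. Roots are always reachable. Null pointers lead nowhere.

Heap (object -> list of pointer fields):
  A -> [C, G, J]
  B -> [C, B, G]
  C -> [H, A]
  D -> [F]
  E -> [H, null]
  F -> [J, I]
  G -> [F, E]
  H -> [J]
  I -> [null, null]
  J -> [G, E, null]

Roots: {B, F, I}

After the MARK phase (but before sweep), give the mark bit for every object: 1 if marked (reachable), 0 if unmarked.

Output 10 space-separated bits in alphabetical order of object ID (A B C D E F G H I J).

Answer: 1 1 1 0 1 1 1 1 1 1

Derivation:
Roots: B F I
Mark B: refs=C B G, marked=B
Mark F: refs=J I, marked=B F
Mark I: refs=null null, marked=B F I
Mark C: refs=H A, marked=B C F I
Mark G: refs=F E, marked=B C F G I
Mark J: refs=G E null, marked=B C F G I J
Mark H: refs=J, marked=B C F G H I J
Mark A: refs=C G J, marked=A B C F G H I J
Mark E: refs=H null, marked=A B C E F G H I J
Unmarked (collected): D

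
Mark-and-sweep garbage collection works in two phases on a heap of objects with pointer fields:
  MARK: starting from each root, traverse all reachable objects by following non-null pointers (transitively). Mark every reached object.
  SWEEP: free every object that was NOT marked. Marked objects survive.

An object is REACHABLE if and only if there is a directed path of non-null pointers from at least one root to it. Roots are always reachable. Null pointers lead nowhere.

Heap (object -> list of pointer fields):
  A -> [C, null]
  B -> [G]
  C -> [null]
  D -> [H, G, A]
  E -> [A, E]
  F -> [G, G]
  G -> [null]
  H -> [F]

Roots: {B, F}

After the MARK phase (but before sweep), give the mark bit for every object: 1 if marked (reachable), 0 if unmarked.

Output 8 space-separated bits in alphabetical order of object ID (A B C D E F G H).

Answer: 0 1 0 0 0 1 1 0

Derivation:
Roots: B F
Mark B: refs=G, marked=B
Mark F: refs=G G, marked=B F
Mark G: refs=null, marked=B F G
Unmarked (collected): A C D E H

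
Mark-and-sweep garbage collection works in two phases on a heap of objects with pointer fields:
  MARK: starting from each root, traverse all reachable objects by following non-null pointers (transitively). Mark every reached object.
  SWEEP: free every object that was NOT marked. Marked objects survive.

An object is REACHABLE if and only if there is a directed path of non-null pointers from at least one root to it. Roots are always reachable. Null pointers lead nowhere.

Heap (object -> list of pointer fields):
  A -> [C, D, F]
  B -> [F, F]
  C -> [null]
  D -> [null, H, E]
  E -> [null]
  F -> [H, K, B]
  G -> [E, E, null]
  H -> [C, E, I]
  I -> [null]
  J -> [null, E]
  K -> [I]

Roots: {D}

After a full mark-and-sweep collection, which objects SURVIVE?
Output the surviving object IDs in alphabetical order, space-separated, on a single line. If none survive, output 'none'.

Answer: C D E H I

Derivation:
Roots: D
Mark D: refs=null H E, marked=D
Mark H: refs=C E I, marked=D H
Mark E: refs=null, marked=D E H
Mark C: refs=null, marked=C D E H
Mark I: refs=null, marked=C D E H I
Unmarked (collected): A B F G J K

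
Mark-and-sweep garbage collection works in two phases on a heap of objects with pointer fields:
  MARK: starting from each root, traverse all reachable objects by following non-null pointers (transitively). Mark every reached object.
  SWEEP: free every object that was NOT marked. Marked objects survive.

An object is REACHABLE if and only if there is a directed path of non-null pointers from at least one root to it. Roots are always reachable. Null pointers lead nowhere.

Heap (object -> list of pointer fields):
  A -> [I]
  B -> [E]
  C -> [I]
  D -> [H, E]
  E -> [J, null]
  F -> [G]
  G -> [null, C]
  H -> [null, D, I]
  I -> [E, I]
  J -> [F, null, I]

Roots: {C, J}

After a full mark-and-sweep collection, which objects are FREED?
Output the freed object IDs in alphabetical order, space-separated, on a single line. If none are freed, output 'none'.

Answer: A B D H

Derivation:
Roots: C J
Mark C: refs=I, marked=C
Mark J: refs=F null I, marked=C J
Mark I: refs=E I, marked=C I J
Mark F: refs=G, marked=C F I J
Mark E: refs=J null, marked=C E F I J
Mark G: refs=null C, marked=C E F G I J
Unmarked (collected): A B D H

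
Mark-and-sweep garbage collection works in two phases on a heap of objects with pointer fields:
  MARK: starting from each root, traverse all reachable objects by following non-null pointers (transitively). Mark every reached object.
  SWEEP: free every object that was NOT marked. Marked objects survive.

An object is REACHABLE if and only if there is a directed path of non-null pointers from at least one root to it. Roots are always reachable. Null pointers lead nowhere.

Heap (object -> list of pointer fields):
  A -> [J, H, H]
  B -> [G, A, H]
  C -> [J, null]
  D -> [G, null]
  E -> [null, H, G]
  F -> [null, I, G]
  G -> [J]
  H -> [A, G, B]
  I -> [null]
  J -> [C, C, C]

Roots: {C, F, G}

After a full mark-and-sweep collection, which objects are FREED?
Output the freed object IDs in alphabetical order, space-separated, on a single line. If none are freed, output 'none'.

Roots: C F G
Mark C: refs=J null, marked=C
Mark F: refs=null I G, marked=C F
Mark G: refs=J, marked=C F G
Mark J: refs=C C C, marked=C F G J
Mark I: refs=null, marked=C F G I J
Unmarked (collected): A B D E H

Answer: A B D E H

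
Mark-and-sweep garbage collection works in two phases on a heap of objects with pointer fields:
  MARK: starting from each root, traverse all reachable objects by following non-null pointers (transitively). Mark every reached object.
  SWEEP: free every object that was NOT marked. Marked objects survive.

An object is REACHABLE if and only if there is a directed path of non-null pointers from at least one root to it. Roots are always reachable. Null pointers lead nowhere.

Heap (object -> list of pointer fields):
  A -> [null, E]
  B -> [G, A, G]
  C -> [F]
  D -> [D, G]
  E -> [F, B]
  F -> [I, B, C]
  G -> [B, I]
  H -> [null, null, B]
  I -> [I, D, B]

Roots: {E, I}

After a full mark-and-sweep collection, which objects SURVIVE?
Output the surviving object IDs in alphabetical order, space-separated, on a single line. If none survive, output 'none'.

Answer: A B C D E F G I

Derivation:
Roots: E I
Mark E: refs=F B, marked=E
Mark I: refs=I D B, marked=E I
Mark F: refs=I B C, marked=E F I
Mark B: refs=G A G, marked=B E F I
Mark D: refs=D G, marked=B D E F I
Mark C: refs=F, marked=B C D E F I
Mark G: refs=B I, marked=B C D E F G I
Mark A: refs=null E, marked=A B C D E F G I
Unmarked (collected): H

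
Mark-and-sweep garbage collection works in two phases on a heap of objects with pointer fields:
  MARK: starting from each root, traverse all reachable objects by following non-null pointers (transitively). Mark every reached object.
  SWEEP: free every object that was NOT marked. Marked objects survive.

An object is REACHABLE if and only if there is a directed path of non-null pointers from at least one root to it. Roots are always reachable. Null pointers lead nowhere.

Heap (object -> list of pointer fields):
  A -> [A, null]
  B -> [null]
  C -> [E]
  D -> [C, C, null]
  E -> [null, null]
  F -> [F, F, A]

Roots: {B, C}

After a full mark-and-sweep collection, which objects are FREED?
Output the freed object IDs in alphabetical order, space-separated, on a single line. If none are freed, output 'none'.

Answer: A D F

Derivation:
Roots: B C
Mark B: refs=null, marked=B
Mark C: refs=E, marked=B C
Mark E: refs=null null, marked=B C E
Unmarked (collected): A D F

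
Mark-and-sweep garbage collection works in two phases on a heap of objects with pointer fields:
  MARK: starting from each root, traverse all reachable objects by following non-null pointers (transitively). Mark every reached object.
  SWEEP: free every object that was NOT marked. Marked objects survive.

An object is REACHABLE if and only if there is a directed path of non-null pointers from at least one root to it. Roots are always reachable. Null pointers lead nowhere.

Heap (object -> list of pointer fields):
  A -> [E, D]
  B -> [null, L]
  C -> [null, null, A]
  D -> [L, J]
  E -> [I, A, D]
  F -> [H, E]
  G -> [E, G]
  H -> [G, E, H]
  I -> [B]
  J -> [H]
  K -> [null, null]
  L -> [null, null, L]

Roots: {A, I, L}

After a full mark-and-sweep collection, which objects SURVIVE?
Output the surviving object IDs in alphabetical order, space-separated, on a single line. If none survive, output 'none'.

Answer: A B D E G H I J L

Derivation:
Roots: A I L
Mark A: refs=E D, marked=A
Mark I: refs=B, marked=A I
Mark L: refs=null null L, marked=A I L
Mark E: refs=I A D, marked=A E I L
Mark D: refs=L J, marked=A D E I L
Mark B: refs=null L, marked=A B D E I L
Mark J: refs=H, marked=A B D E I J L
Mark H: refs=G E H, marked=A B D E H I J L
Mark G: refs=E G, marked=A B D E G H I J L
Unmarked (collected): C F K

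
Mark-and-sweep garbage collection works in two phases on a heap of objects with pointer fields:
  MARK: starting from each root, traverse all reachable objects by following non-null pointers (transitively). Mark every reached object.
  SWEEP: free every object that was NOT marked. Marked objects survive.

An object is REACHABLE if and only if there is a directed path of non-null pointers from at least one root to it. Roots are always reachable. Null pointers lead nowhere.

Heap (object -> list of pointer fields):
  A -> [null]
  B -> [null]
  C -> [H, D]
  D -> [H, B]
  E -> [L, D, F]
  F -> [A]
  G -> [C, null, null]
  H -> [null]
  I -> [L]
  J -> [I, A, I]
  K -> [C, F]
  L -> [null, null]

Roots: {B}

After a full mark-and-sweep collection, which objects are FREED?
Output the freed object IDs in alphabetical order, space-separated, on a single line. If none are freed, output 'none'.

Answer: A C D E F G H I J K L

Derivation:
Roots: B
Mark B: refs=null, marked=B
Unmarked (collected): A C D E F G H I J K L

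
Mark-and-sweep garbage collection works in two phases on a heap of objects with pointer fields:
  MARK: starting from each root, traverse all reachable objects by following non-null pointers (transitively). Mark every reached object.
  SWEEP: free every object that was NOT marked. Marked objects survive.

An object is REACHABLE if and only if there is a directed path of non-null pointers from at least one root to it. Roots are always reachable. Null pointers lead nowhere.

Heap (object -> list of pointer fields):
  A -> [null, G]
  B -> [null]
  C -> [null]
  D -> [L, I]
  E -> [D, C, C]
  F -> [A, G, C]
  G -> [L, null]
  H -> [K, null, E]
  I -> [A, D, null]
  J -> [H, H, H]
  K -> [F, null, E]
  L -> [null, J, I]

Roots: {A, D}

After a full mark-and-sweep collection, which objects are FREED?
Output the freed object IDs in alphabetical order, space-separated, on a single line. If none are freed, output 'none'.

Answer: B

Derivation:
Roots: A D
Mark A: refs=null G, marked=A
Mark D: refs=L I, marked=A D
Mark G: refs=L null, marked=A D G
Mark L: refs=null J I, marked=A D G L
Mark I: refs=A D null, marked=A D G I L
Mark J: refs=H H H, marked=A D G I J L
Mark H: refs=K null E, marked=A D G H I J L
Mark K: refs=F null E, marked=A D G H I J K L
Mark E: refs=D C C, marked=A D E G H I J K L
Mark F: refs=A G C, marked=A D E F G H I J K L
Mark C: refs=null, marked=A C D E F G H I J K L
Unmarked (collected): B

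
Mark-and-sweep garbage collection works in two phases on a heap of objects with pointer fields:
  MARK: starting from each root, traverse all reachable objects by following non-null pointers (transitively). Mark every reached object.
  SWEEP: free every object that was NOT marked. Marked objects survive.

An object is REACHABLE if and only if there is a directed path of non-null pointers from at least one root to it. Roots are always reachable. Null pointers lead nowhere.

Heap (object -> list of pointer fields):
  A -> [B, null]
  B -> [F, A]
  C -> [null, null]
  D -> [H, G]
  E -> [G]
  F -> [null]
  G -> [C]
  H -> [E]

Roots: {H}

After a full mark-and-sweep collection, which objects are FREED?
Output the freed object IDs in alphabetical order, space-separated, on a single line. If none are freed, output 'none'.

Answer: A B D F

Derivation:
Roots: H
Mark H: refs=E, marked=H
Mark E: refs=G, marked=E H
Mark G: refs=C, marked=E G H
Mark C: refs=null null, marked=C E G H
Unmarked (collected): A B D F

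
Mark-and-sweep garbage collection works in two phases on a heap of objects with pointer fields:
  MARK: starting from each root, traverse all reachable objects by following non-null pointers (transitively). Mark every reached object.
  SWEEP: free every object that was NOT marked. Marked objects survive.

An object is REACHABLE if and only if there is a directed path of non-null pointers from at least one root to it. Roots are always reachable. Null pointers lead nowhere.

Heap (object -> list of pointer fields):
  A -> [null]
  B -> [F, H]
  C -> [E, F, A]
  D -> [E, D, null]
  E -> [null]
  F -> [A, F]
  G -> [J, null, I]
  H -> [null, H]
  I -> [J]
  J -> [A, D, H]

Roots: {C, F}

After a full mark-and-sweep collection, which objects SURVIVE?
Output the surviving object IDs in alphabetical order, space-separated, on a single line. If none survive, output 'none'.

Answer: A C E F

Derivation:
Roots: C F
Mark C: refs=E F A, marked=C
Mark F: refs=A F, marked=C F
Mark E: refs=null, marked=C E F
Mark A: refs=null, marked=A C E F
Unmarked (collected): B D G H I J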